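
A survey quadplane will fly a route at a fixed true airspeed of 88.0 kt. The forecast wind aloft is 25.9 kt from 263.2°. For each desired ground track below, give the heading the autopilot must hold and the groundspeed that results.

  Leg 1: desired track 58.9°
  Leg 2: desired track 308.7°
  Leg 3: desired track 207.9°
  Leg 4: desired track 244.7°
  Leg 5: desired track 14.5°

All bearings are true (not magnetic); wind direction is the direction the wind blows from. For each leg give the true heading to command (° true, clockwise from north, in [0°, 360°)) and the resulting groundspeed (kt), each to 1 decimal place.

Leg 1: heading=51.9°, groundspeed=111.0 kt
Leg 2: heading=296.6°, groundspeed=67.9 kt
Leg 3: heading=221.9°, groundspeed=70.6 kt
Leg 4: heading=250.1°, groundspeed=63.1 kt
Leg 5: heading=358.6°, groundspeed=94.0 kt

Leg 1: desired track 58.9°; wind correction -7.0° → command heading 51.9°, groundspeed 111.0 kt
Leg 2: desired track 308.7°; wind correction -12.1° → command heading 296.6°, groundspeed 67.9 kt
Leg 3: desired track 207.9°; wind correction +14.0° → command heading 221.9°, groundspeed 70.6 kt
Leg 4: desired track 244.7°; wind correction +5.4° → command heading 250.1°, groundspeed 63.1 kt
Leg 5: desired track 14.5°; wind correction -15.9° → command heading 358.6°, groundspeed 94.0 kt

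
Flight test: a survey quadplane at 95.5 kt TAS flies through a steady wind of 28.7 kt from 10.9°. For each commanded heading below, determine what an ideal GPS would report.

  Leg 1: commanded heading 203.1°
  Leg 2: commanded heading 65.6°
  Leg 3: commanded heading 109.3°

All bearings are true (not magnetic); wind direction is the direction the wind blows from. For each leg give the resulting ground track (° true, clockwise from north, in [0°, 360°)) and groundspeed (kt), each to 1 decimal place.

Leg 1: heading 203.1°; drift -2.8° → track 200.3°, groundspeed 123.7 kt
Leg 2: heading 65.6°; drift +16.5° → track 82.1°, groundspeed 82.3 kt
Leg 3: heading 109.3°; drift +15.9° → track 125.2°, groundspeed 103.7 kt

Leg 1: track=200.3°, groundspeed=123.7 kt
Leg 2: track=82.1°, groundspeed=82.3 kt
Leg 3: track=125.2°, groundspeed=103.7 kt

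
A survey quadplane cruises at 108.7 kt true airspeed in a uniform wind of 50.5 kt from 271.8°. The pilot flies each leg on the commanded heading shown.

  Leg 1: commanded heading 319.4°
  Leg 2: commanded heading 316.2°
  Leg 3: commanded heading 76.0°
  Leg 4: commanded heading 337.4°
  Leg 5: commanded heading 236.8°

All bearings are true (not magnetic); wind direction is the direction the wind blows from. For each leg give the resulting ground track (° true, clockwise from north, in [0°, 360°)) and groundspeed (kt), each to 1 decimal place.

Leg 1: track=345.9°, groundspeed=83.4 kt
Leg 2: track=342.1°, groundspeed=80.8 kt
Leg 3: track=81.0°, groundspeed=157.9 kt
Leg 4: track=5.0°, groundspeed=99.1 kt
Leg 5: track=213.5°, groundspeed=73.3 kt

Leg 1: heading 319.4°; drift +26.5° → track 345.9°, groundspeed 83.4 kt
Leg 2: heading 316.2°; drift +25.9° → track 342.1°, groundspeed 80.8 kt
Leg 3: heading 76.0°; drift +5.0° → track 81.0°, groundspeed 157.9 kt
Leg 4: heading 337.4°; drift +27.6° → track 5.0°, groundspeed 99.1 kt
Leg 5: heading 236.8°; drift -23.3° → track 213.5°, groundspeed 73.3 kt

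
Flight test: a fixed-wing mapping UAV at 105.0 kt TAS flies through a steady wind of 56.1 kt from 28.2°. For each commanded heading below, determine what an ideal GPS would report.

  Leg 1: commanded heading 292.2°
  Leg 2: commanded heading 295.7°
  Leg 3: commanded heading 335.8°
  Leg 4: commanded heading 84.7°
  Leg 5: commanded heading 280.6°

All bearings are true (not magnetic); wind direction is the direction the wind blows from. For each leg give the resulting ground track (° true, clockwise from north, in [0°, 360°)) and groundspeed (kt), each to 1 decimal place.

Leg 1: track=265.5°, groundspeed=124.1 kt
Leg 2: track=268.2°, groundspeed=121.2 kt
Leg 3: track=303.7°, groundspeed=83.6 kt
Leg 4: track=117.0°, groundspeed=87.6 kt
Leg 5: track=256.9°, groundspeed=133.2 kt

Leg 1: heading 292.2°; drift -26.7° → track 265.5°, groundspeed 124.1 kt
Leg 2: heading 295.7°; drift -27.5° → track 268.2°, groundspeed 121.2 kt
Leg 3: heading 335.8°; drift -32.1° → track 303.7°, groundspeed 83.6 kt
Leg 4: heading 84.7°; drift +32.3° → track 117.0°, groundspeed 87.6 kt
Leg 5: heading 280.6°; drift -23.7° → track 256.9°, groundspeed 133.2 kt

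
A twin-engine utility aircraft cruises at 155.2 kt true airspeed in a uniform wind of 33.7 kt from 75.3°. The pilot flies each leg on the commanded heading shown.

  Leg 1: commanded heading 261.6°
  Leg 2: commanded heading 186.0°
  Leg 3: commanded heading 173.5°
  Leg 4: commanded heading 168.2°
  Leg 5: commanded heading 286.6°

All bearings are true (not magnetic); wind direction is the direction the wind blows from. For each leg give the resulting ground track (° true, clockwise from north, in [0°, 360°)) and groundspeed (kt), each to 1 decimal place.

Leg 1: track=260.5°, groundspeed=188.7 kt
Leg 2: track=196.7°, groundspeed=170.1 kt
Leg 3: track=185.3°, groundspeed=163.4 kt
Leg 4: track=180.3°, groundspeed=160.5 kt
Leg 5: track=281.2°, groundspeed=184.8 kt

Leg 1: heading 261.6°; drift -1.1° → track 260.5°, groundspeed 188.7 kt
Leg 2: heading 186.0°; drift +10.7° → track 196.7°, groundspeed 170.1 kt
Leg 3: heading 173.5°; drift +11.8° → track 185.3°, groundspeed 163.4 kt
Leg 4: heading 168.2°; drift +12.1° → track 180.3°, groundspeed 160.5 kt
Leg 5: heading 286.6°; drift -5.4° → track 281.2°, groundspeed 184.8 kt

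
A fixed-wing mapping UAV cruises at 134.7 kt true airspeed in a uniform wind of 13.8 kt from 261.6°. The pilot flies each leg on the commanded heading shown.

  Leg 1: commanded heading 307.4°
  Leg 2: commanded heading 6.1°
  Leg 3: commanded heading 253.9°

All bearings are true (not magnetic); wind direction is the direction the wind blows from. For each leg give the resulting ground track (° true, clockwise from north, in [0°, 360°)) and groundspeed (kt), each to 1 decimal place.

Leg 1: heading 307.4°; drift +4.5° → track 311.9°, groundspeed 125.5 kt
Leg 2: heading 6.1°; drift +5.5° → track 11.6°, groundspeed 138.8 kt
Leg 3: heading 253.9°; drift -0.9° → track 253.0°, groundspeed 121.0 kt

Leg 1: track=311.9°, groundspeed=125.5 kt
Leg 2: track=11.6°, groundspeed=138.8 kt
Leg 3: track=253.0°, groundspeed=121.0 kt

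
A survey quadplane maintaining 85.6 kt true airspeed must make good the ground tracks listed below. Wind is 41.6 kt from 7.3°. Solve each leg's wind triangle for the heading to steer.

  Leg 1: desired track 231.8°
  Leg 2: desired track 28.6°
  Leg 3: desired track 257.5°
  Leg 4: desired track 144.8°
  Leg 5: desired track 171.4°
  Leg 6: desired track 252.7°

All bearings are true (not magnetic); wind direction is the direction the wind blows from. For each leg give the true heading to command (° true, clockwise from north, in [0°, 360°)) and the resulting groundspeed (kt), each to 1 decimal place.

Leg 1: heading=251.7°, groundspeed=110.2 kt
Leg 2: heading=18.4°, groundspeed=45.5 kt
Leg 3: heading=284.7°, groundspeed=90.2 kt
Leg 4: heading=125.6°, groundspeed=111.5 kt
Leg 5: heading=163.7°, groundspeed=124.8 kt
Leg 6: heading=278.9°, groundspeed=94.1 kt

Leg 1: desired track 231.8°; wind correction +19.9° → command heading 251.7°, groundspeed 110.2 kt
Leg 2: desired track 28.6°; wind correction -10.2° → command heading 18.4°, groundspeed 45.5 kt
Leg 3: desired track 257.5°; wind correction +27.2° → command heading 284.7°, groundspeed 90.2 kt
Leg 4: desired track 144.8°; wind correction -19.2° → command heading 125.6°, groundspeed 111.5 kt
Leg 5: desired track 171.4°; wind correction -7.7° → command heading 163.7°, groundspeed 124.8 kt
Leg 6: desired track 252.7°; wind correction +26.2° → command heading 278.9°, groundspeed 94.1 kt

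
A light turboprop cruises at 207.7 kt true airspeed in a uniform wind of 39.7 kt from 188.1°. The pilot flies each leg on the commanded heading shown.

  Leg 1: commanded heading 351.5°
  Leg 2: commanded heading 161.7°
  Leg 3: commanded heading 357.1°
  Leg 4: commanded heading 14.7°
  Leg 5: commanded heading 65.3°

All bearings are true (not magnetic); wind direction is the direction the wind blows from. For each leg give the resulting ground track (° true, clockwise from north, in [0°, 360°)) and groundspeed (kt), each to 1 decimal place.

Leg 1: track=354.1°, groundspeed=246.0 kt
Leg 2: track=155.8°, groundspeed=173.0 kt
Leg 3: track=358.9°, groundspeed=246.8 kt
Leg 4: track=13.6°, groundspeed=247.2 kt
Leg 5: track=57.0°, groundspeed=231.6 kt

Leg 1: heading 351.5°; drift +2.6° → track 354.1°, groundspeed 246.0 kt
Leg 2: heading 161.7°; drift -5.9° → track 155.8°, groundspeed 173.0 kt
Leg 3: heading 357.1°; drift +1.8° → track 358.9°, groundspeed 246.8 kt
Leg 4: heading 14.7°; drift -1.1° → track 13.6°, groundspeed 247.2 kt
Leg 5: heading 65.3°; drift -8.3° → track 57.0°, groundspeed 231.6 kt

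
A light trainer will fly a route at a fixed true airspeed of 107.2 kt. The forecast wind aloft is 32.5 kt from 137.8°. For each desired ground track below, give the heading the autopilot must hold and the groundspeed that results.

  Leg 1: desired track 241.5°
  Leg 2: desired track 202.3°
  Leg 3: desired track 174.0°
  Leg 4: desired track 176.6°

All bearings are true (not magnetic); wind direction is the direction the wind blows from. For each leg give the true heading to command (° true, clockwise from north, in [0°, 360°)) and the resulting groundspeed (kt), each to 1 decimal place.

Leg 1: heading=224.4°, groundspeed=110.1 kt
Leg 2: heading=186.4°, groundspeed=89.1 kt
Leg 3: heading=163.7°, groundspeed=79.2 kt
Leg 4: heading=165.6°, groundspeed=79.9 kt

Leg 1: desired track 241.5°; wind correction -17.1° → command heading 224.4°, groundspeed 110.1 kt
Leg 2: desired track 202.3°; wind correction -15.9° → command heading 186.4°, groundspeed 89.1 kt
Leg 3: desired track 174.0°; wind correction -10.3° → command heading 163.7°, groundspeed 79.2 kt
Leg 4: desired track 176.6°; wind correction -11.0° → command heading 165.6°, groundspeed 79.9 kt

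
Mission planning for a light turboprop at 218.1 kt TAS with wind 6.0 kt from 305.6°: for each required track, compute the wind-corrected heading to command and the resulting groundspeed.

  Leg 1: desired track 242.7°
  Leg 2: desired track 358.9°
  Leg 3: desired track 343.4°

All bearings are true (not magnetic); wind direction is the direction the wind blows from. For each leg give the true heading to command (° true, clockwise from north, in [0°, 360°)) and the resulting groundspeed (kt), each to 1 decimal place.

Leg 1: heading=244.1°, groundspeed=215.3 kt
Leg 2: heading=357.6°, groundspeed=214.5 kt
Leg 3: heading=342.4°, groundspeed=213.3 kt

Leg 1: desired track 242.7°; wind correction +1.4° → command heading 244.1°, groundspeed 215.3 kt
Leg 2: desired track 358.9°; wind correction -1.3° → command heading 357.6°, groundspeed 214.5 kt
Leg 3: desired track 343.4°; wind correction -1.0° → command heading 342.4°, groundspeed 213.3 kt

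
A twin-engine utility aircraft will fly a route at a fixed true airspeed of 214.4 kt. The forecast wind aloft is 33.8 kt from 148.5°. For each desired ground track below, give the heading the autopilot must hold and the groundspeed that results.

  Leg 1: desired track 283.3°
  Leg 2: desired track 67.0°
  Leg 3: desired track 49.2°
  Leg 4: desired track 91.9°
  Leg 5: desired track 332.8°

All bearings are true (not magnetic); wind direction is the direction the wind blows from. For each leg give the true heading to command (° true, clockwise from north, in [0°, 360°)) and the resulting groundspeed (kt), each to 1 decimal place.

Leg 1: desired track 283.3°; wind correction -6.4° → command heading 276.9°, groundspeed 236.9 kt
Leg 2: desired track 67.0°; wind correction +9.0° → command heading 76.0°, groundspeed 206.8 kt
Leg 3: desired track 49.2°; wind correction +9.0° → command heading 58.2°, groundspeed 217.3 kt
Leg 4: desired track 91.9°; wind correction +7.6° → command heading 99.5°, groundspeed 193.9 kt
Leg 5: desired track 332.8°; wind correction +0.7° → command heading 333.5°, groundspeed 248.1 kt

Leg 1: heading=276.9°, groundspeed=236.9 kt
Leg 2: heading=76.0°, groundspeed=206.8 kt
Leg 3: heading=58.2°, groundspeed=217.3 kt
Leg 4: heading=99.5°, groundspeed=193.9 kt
Leg 5: heading=333.5°, groundspeed=248.1 kt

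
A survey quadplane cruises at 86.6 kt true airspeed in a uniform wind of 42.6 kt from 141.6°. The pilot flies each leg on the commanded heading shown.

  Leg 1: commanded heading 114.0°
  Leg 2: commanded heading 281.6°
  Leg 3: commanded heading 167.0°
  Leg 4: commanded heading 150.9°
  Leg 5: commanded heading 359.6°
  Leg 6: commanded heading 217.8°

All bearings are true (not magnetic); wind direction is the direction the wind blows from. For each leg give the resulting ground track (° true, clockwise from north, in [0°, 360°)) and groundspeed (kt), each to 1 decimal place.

Leg 1: track=92.0°, groundspeed=52.7 kt
Leg 2: track=294.5°, groundspeed=122.3 kt
Leg 3: track=187.8°, groundspeed=51.5 kt
Leg 4: track=159.7°, groundspeed=45.1 kt
Leg 5: track=347.3°, groundspeed=123.0 kt
Leg 6: track=246.2°, groundspeed=86.9 kt

Leg 1: heading 114.0°; drift -22.0° → track 92.0°, groundspeed 52.7 kt
Leg 2: heading 281.6°; drift +12.9° → track 294.5°, groundspeed 122.3 kt
Leg 3: heading 167.0°; drift +20.8° → track 187.8°, groundspeed 51.5 kt
Leg 4: heading 150.9°; drift +8.8° → track 159.7°, groundspeed 45.1 kt
Leg 5: heading 359.6°; drift -12.3° → track 347.3°, groundspeed 123.0 kt
Leg 6: heading 217.8°; drift +28.4° → track 246.2°, groundspeed 86.9 kt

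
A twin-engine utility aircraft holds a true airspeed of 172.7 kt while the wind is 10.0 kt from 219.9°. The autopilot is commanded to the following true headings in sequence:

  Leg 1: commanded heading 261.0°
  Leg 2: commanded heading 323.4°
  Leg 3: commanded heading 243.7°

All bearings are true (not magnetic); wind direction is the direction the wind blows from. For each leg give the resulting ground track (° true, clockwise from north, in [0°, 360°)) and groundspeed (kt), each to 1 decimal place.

Leg 1: heading 261.0°; drift +2.3° → track 263.3°, groundspeed 165.3 kt
Leg 2: heading 323.4°; drift +3.2° → track 326.6°, groundspeed 175.3 kt
Leg 3: heading 243.7°; drift +1.4° → track 245.1°, groundspeed 163.6 kt

Leg 1: track=263.3°, groundspeed=165.3 kt
Leg 2: track=326.6°, groundspeed=175.3 kt
Leg 3: track=245.1°, groundspeed=163.6 kt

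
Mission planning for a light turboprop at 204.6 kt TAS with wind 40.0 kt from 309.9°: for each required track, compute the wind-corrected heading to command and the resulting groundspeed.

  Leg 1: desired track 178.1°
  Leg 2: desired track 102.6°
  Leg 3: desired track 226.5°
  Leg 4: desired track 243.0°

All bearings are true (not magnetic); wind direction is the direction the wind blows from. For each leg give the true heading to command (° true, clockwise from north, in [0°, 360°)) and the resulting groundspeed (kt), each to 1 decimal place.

Leg 1: desired track 178.1°; wind correction +8.4° → command heading 186.5°, groundspeed 229.1 kt
Leg 2: desired track 102.6°; wind correction -5.1° → command heading 97.5°, groundspeed 239.3 kt
Leg 3: desired track 226.5°; wind correction +11.2° → command heading 237.7°, groundspeed 196.1 kt
Leg 4: desired track 243.0°; wind correction +10.4° → command heading 253.4°, groundspeed 185.6 kt

Leg 1: heading=186.5°, groundspeed=229.1 kt
Leg 2: heading=97.5°, groundspeed=239.3 kt
Leg 3: heading=237.7°, groundspeed=196.1 kt
Leg 4: heading=253.4°, groundspeed=185.6 kt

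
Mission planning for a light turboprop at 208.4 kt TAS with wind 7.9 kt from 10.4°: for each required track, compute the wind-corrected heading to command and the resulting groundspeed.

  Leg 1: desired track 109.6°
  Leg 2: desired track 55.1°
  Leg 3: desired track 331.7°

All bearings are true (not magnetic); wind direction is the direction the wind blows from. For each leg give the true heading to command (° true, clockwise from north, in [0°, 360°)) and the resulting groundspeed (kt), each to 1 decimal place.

Leg 1: desired track 109.6°; wind correction -2.1° → command heading 107.5°, groundspeed 209.5 kt
Leg 2: desired track 55.1°; wind correction -1.5° → command heading 53.6°, groundspeed 202.7 kt
Leg 3: desired track 331.7°; wind correction +1.4° → command heading 333.1°, groundspeed 202.2 kt

Leg 1: heading=107.5°, groundspeed=209.5 kt
Leg 2: heading=53.6°, groundspeed=202.7 kt
Leg 3: heading=333.1°, groundspeed=202.2 kt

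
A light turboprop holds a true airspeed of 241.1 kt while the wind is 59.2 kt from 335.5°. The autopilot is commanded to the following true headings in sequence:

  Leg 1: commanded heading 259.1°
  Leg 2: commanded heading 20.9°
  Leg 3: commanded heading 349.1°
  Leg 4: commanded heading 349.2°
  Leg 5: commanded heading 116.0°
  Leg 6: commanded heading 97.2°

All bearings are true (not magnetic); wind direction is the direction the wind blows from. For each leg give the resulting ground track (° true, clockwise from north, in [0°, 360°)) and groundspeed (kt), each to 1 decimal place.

Leg 1: heading 259.1°; drift -14.2° → track 244.9°, groundspeed 234.4 kt
Leg 2: heading 20.9°; drift +11.9° → track 32.8°, groundspeed 203.9 kt
Leg 3: heading 349.1°; drift +4.3° → track 353.4°, groundspeed 184.1 kt
Leg 4: heading 349.2°; drift +4.4° → track 353.6°, groundspeed 184.1 kt
Leg 5: heading 116.0°; drift +7.5° → track 123.5°, groundspeed 289.2 kt
Leg 6: heading 97.2°; drift +10.5° → track 107.7°, groundspeed 276.8 kt

Leg 1: track=244.9°, groundspeed=234.4 kt
Leg 2: track=32.8°, groundspeed=203.9 kt
Leg 3: track=353.4°, groundspeed=184.1 kt
Leg 4: track=353.6°, groundspeed=184.1 kt
Leg 5: track=123.5°, groundspeed=289.2 kt
Leg 6: track=107.7°, groundspeed=276.8 kt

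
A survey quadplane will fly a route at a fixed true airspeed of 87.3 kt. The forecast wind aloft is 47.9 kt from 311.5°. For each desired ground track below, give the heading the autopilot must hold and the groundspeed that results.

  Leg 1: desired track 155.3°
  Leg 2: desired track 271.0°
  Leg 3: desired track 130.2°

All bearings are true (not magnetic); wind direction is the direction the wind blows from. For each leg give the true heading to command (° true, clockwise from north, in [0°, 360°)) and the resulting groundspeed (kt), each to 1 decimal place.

Leg 1: desired track 155.3°; wind correction +12.8° → command heading 168.1°, groundspeed 129.0 kt
Leg 2: desired track 271.0°; wind correction +20.9° → command heading 291.9°, groundspeed 45.1 kt
Leg 3: desired track 130.2°; wind correction -0.7° → command heading 129.5°, groundspeed 135.2 kt

Leg 1: heading=168.1°, groundspeed=129.0 kt
Leg 2: heading=291.9°, groundspeed=45.1 kt
Leg 3: heading=129.5°, groundspeed=135.2 kt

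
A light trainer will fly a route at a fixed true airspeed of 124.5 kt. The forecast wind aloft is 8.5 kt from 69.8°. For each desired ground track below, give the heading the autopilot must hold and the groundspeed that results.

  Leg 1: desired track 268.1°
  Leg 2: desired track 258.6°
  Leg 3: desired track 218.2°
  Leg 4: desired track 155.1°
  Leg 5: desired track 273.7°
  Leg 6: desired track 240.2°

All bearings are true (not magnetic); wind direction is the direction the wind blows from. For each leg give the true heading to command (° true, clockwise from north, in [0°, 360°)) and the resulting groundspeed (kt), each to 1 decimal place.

Leg 1: heading=269.3°, groundspeed=132.5 kt
Leg 2: heading=259.2°, groundspeed=132.9 kt
Leg 3: heading=216.1°, groundspeed=131.7 kt
Leg 4: heading=151.2°, groundspeed=123.5 kt
Leg 5: heading=275.3°, groundspeed=132.2 kt
Leg 6: heading=239.5°, groundspeed=132.9 kt

Leg 1: desired track 268.1°; wind correction +1.2° → command heading 269.3°, groundspeed 132.5 kt
Leg 2: desired track 258.6°; wind correction +0.6° → command heading 259.2°, groundspeed 132.9 kt
Leg 3: desired track 218.2°; wind correction -2.1° → command heading 216.1°, groundspeed 131.7 kt
Leg 4: desired track 155.1°; wind correction -3.9° → command heading 151.2°, groundspeed 123.5 kt
Leg 5: desired track 273.7°; wind correction +1.6° → command heading 275.3°, groundspeed 132.2 kt
Leg 6: desired track 240.2°; wind correction -0.7° → command heading 239.5°, groundspeed 132.9 kt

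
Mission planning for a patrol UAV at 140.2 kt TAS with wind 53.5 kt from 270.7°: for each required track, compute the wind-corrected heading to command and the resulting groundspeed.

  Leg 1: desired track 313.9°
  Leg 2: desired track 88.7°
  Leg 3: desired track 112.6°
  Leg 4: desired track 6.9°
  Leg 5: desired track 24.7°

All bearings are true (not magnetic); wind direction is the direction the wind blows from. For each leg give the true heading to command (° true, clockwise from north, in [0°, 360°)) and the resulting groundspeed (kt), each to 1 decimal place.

Leg 1: desired track 313.9°; wind correction -15.1° → command heading 298.8°, groundspeed 96.3 kt
Leg 2: desired track 88.7°; wind correction -0.8° → command heading 87.9°, groundspeed 193.7 kt
Leg 3: desired track 112.6°; wind correction +8.2° → command heading 120.8°, groundspeed 188.4 kt
Leg 4: desired track 6.9°; wind correction -22.3° → command heading 344.6°, groundspeed 135.5 kt
Leg 5: desired track 24.7°; wind correction -20.4° → command heading 4.3°, groundspeed 153.2 kt

Leg 1: heading=298.8°, groundspeed=96.3 kt
Leg 2: heading=87.9°, groundspeed=193.7 kt
Leg 3: heading=120.8°, groundspeed=188.4 kt
Leg 4: heading=344.6°, groundspeed=135.5 kt
Leg 5: heading=4.3°, groundspeed=153.2 kt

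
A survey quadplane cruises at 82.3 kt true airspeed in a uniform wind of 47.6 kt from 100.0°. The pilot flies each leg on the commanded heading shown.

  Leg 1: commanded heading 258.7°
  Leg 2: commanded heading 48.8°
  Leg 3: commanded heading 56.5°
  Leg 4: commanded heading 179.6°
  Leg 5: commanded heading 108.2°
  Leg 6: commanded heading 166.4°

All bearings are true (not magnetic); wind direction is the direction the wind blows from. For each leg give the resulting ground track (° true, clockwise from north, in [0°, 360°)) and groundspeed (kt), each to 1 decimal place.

Leg 1: track=266.5°, groundspeed=127.8 kt
Leg 2: track=13.5°, groundspeed=64.3 kt
Leg 3: track=22.1°, groundspeed=57.9 kt
Leg 4: track=212.0°, groundspeed=87.3 kt
Leg 5: track=119.1°, groundspeed=35.8 kt
Leg 6: track=201.0°, groundspeed=76.8 kt

Leg 1: heading 258.7°; drift +7.8° → track 266.5°, groundspeed 127.8 kt
Leg 2: heading 48.8°; drift -35.3° → track 13.5°, groundspeed 64.3 kt
Leg 3: heading 56.5°; drift -34.4° → track 22.1°, groundspeed 57.9 kt
Leg 4: heading 179.6°; drift +32.4° → track 212.0°, groundspeed 87.3 kt
Leg 5: heading 108.2°; drift +10.9° → track 119.1°, groundspeed 35.8 kt
Leg 6: heading 166.4°; drift +34.6° → track 201.0°, groundspeed 76.8 kt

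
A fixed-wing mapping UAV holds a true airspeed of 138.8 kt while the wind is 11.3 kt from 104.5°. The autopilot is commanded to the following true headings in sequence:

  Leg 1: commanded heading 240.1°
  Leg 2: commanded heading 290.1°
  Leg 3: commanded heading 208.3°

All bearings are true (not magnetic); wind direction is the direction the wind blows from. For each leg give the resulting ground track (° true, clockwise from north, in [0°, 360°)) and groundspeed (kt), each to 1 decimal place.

Leg 1: heading 240.1°; drift +3.1° → track 243.2°, groundspeed 147.1 kt
Leg 2: heading 290.1°; drift -0.4° → track 289.7°, groundspeed 150.1 kt
Leg 3: heading 208.3°; drift +4.4° → track 212.7°, groundspeed 141.9 kt

Leg 1: track=243.2°, groundspeed=147.1 kt
Leg 2: track=289.7°, groundspeed=150.1 kt
Leg 3: track=212.7°, groundspeed=141.9 kt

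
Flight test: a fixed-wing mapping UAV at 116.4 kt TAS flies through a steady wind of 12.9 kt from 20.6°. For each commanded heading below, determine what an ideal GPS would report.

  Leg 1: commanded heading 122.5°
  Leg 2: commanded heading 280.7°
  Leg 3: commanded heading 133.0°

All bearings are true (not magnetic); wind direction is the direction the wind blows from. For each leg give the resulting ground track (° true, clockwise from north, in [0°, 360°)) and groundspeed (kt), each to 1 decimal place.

Leg 1: track=128.6°, groundspeed=119.7 kt
Leg 2: track=274.6°, groundspeed=119.3 kt
Leg 3: track=138.6°, groundspeed=121.9 kt

Leg 1: heading 122.5°; drift +6.1° → track 128.6°, groundspeed 119.7 kt
Leg 2: heading 280.7°; drift -6.1° → track 274.6°, groundspeed 119.3 kt
Leg 3: heading 133.0°; drift +5.6° → track 138.6°, groundspeed 121.9 kt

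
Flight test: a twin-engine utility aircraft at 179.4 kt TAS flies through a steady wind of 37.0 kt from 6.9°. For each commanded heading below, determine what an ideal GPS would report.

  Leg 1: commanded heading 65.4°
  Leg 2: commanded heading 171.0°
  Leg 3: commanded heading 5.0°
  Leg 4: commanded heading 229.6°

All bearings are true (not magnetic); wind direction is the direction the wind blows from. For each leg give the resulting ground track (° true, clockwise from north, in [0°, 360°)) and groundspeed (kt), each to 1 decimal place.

Leg 1: track=76.5°, groundspeed=163.1 kt
Leg 2: track=173.7°, groundspeed=215.2 kt
Leg 3: track=4.5°, groundspeed=142.4 kt
Leg 4: track=222.7°, groundspeed=208.1 kt

Leg 1: heading 65.4°; drift +11.1° → track 76.5°, groundspeed 163.1 kt
Leg 2: heading 171.0°; drift +2.7° → track 173.7°, groundspeed 215.2 kt
Leg 3: heading 5.0°; drift -0.5° → track 4.5°, groundspeed 142.4 kt
Leg 4: heading 229.6°; drift -6.9° → track 222.7°, groundspeed 208.1 kt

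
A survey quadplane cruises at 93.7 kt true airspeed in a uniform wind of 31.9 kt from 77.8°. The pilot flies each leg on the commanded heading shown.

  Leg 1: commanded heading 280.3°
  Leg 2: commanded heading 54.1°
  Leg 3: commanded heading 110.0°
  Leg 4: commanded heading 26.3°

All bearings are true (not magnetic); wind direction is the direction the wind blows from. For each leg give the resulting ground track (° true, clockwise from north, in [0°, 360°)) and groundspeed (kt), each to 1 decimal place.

Leg 1: track=274.6°, groundspeed=123.8 kt
Leg 2: track=42.9°, groundspeed=65.8 kt
Leg 3: track=124.3°, groundspeed=68.8 kt
Leg 4: track=7.6°, groundspeed=77.9 kt

Leg 1: heading 280.3°; drift -5.7° → track 274.6°, groundspeed 123.8 kt
Leg 2: heading 54.1°; drift -11.2° → track 42.9°, groundspeed 65.8 kt
Leg 3: heading 110.0°; drift +14.3° → track 124.3°, groundspeed 68.8 kt
Leg 4: heading 26.3°; drift -18.7° → track 7.6°, groundspeed 77.9 kt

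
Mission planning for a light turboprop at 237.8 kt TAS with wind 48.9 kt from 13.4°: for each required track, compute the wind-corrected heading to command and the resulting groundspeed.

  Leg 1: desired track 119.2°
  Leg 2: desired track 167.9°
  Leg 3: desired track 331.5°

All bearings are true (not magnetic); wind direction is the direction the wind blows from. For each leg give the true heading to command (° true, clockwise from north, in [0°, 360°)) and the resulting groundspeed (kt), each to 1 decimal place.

Leg 1: desired track 119.2°; wind correction -11.4° → command heading 107.8°, groundspeed 246.4 kt
Leg 2: desired track 167.9°; wind correction -5.1° → command heading 162.8°, groundspeed 281.0 kt
Leg 3: desired track 331.5°; wind correction +7.9° → command heading 339.4°, groundspeed 199.2 kt

Leg 1: heading=107.8°, groundspeed=246.4 kt
Leg 2: heading=162.8°, groundspeed=281.0 kt
Leg 3: heading=339.4°, groundspeed=199.2 kt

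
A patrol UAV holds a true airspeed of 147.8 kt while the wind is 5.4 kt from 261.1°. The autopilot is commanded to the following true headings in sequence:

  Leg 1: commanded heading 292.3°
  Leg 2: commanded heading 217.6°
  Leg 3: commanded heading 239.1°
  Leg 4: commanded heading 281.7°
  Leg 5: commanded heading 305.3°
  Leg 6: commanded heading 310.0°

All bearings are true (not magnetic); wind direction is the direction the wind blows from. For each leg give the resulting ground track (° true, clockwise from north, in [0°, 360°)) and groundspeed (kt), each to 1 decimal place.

Leg 1: heading 292.3°; drift +1.1° → track 293.4°, groundspeed 143.2 kt
Leg 2: heading 217.6°; drift -1.5° → track 216.1°, groundspeed 143.9 kt
Leg 3: heading 239.1°; drift -0.8° → track 238.3°, groundspeed 142.8 kt
Leg 4: heading 281.7°; drift +0.8° → track 282.5°, groundspeed 142.8 kt
Leg 5: heading 305.3°; drift +1.5° → track 306.8°, groundspeed 144.0 kt
Leg 6: heading 310.0°; drift +1.6° → track 311.6°, groundspeed 144.3 kt

Leg 1: track=293.4°, groundspeed=143.2 kt
Leg 2: track=216.1°, groundspeed=143.9 kt
Leg 3: track=238.3°, groundspeed=142.8 kt
Leg 4: track=282.5°, groundspeed=142.8 kt
Leg 5: track=306.8°, groundspeed=144.0 kt
Leg 6: track=311.6°, groundspeed=144.3 kt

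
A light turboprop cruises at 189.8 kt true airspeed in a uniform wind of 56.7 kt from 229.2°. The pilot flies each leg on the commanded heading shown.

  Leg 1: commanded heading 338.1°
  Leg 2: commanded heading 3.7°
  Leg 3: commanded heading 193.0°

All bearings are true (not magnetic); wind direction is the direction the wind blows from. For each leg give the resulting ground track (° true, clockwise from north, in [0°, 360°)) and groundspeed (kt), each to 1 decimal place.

Leg 1: heading 338.1°; drift +14.5° → track 352.6°, groundspeed 215.0 kt
Leg 2: heading 3.7°; drift +10.0° → track 13.7°, groundspeed 233.1 kt
Leg 3: heading 193.0°; drift -13.1° → track 179.9°, groundspeed 147.9 kt

Leg 1: track=352.6°, groundspeed=215.0 kt
Leg 2: track=13.7°, groundspeed=233.1 kt
Leg 3: track=179.9°, groundspeed=147.9 kt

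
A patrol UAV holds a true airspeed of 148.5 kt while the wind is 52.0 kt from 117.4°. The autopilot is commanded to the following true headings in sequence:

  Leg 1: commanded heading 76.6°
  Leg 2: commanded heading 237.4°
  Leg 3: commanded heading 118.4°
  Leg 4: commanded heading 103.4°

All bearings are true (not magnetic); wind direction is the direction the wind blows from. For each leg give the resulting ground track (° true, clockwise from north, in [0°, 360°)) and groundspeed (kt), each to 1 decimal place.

Leg 1: heading 76.6°; drift -17.3° → track 59.3°, groundspeed 114.3 kt
Leg 2: heading 237.4°; drift +14.5° → track 251.9°, groundspeed 180.2 kt
Leg 3: heading 118.4°; drift +0.5° → track 118.9°, groundspeed 96.5 kt
Leg 4: heading 103.4°; drift -7.3° → track 96.1°, groundspeed 98.8 kt

Leg 1: track=59.3°, groundspeed=114.3 kt
Leg 2: track=251.9°, groundspeed=180.2 kt
Leg 3: track=118.9°, groundspeed=96.5 kt
Leg 4: track=96.1°, groundspeed=98.8 kt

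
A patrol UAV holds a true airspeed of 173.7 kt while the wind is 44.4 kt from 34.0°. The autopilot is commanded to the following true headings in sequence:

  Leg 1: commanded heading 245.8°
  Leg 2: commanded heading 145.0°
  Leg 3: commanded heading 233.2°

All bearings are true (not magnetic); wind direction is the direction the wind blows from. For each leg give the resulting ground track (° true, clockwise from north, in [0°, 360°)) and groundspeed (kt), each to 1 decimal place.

Leg 1: heading 245.8°; drift -6.3° → track 239.5°, groundspeed 212.7 kt
Leg 2: heading 145.0°; drift +12.3° → track 157.3°, groundspeed 194.1 kt
Leg 3: heading 233.2°; drift -3.9° → track 229.3°, groundspeed 216.1 kt

Leg 1: track=239.5°, groundspeed=212.7 kt
Leg 2: track=157.3°, groundspeed=194.1 kt
Leg 3: track=229.3°, groundspeed=216.1 kt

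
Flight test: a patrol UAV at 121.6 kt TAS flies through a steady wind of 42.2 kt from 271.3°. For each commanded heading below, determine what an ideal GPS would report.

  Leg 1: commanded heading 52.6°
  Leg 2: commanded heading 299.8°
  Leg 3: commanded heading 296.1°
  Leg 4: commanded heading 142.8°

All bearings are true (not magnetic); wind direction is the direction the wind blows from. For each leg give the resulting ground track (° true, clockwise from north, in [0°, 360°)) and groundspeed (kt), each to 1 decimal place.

Leg 1: track=62.3°, groundspeed=156.8 kt
Leg 2: track=313.2°, groundspeed=86.9 kt
Leg 3: track=308.1°, groundspeed=85.2 kt
Leg 4: track=130.2°, groundspeed=151.5 kt

Leg 1: heading 52.6°; drift +9.7° → track 62.3°, groundspeed 156.8 kt
Leg 2: heading 299.8°; drift +13.4° → track 313.2°, groundspeed 86.9 kt
Leg 3: heading 296.1°; drift +12.0° → track 308.1°, groundspeed 85.2 kt
Leg 4: heading 142.8°; drift -12.6° → track 130.2°, groundspeed 151.5 kt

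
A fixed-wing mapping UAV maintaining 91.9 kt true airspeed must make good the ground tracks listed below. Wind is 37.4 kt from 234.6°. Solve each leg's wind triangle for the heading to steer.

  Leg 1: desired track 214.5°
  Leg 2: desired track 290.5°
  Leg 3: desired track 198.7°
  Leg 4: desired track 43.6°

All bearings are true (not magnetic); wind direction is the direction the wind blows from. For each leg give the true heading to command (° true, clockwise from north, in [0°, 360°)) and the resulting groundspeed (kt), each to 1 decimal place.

Leg 1: desired track 214.5°; wind correction +8.0° → command heading 222.5°, groundspeed 55.9 kt
Leg 2: desired track 290.5°; wind correction -19.7° → command heading 270.8°, groundspeed 65.6 kt
Leg 3: desired track 198.7°; wind correction +13.8° → command heading 212.5°, groundspeed 58.9 kt
Leg 4: desired track 43.6°; wind correction -4.5° → command heading 39.1°, groundspeed 128.3 kt

Leg 1: heading=222.5°, groundspeed=55.9 kt
Leg 2: heading=270.8°, groundspeed=65.6 kt
Leg 3: heading=212.5°, groundspeed=58.9 kt
Leg 4: heading=39.1°, groundspeed=128.3 kt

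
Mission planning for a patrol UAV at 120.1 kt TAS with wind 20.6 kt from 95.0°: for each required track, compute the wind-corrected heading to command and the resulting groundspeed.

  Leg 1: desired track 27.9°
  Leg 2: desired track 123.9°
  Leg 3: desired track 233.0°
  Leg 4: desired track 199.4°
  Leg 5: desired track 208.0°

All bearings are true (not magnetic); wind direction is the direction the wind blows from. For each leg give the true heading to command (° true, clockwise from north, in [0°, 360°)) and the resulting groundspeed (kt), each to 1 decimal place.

Leg 1: heading=37.0°, groundspeed=110.6 kt
Leg 2: heading=119.1°, groundspeed=101.7 kt
Leg 3: heading=226.4°, groundspeed=134.6 kt
Leg 4: heading=189.8°, groundspeed=123.6 kt
Leg 5: heading=198.9°, groundspeed=126.6 kt

Leg 1: desired track 27.9°; wind correction +9.1° → command heading 37.0°, groundspeed 110.6 kt
Leg 2: desired track 123.9°; wind correction -4.8° → command heading 119.1°, groundspeed 101.7 kt
Leg 3: desired track 233.0°; wind correction -6.6° → command heading 226.4°, groundspeed 134.6 kt
Leg 4: desired track 199.4°; wind correction -9.6° → command heading 189.8°, groundspeed 123.6 kt
Leg 5: desired track 208.0°; wind correction -9.1° → command heading 198.9°, groundspeed 126.6 kt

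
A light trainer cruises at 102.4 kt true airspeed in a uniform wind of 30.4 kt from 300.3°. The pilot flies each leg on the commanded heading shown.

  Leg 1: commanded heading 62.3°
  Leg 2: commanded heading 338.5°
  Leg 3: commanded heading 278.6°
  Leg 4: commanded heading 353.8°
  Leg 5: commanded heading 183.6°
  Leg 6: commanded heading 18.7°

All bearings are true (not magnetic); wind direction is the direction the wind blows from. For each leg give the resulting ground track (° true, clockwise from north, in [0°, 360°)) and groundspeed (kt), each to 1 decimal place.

Leg 1: heading 62.3°; drift +12.3° → track 74.6°, groundspeed 121.3 kt
Leg 2: heading 338.5°; drift +13.5° → track 352.0°, groundspeed 80.7 kt
Leg 3: heading 278.6°; drift -8.6° → track 270.0°, groundspeed 75.0 kt
Leg 4: heading 353.8°; drift +16.2° → track 10.0°, groundspeed 87.8 kt
Leg 5: heading 183.6°; drift -13.2° → track 170.4°, groundspeed 119.2 kt
Leg 6: heading 18.7°; drift +17.2° → track 35.9°, groundspeed 100.8 kt

Leg 1: track=74.6°, groundspeed=121.3 kt
Leg 2: track=352.0°, groundspeed=80.7 kt
Leg 3: track=270.0°, groundspeed=75.0 kt
Leg 4: track=10.0°, groundspeed=87.8 kt
Leg 5: track=170.4°, groundspeed=119.2 kt
Leg 6: track=35.9°, groundspeed=100.8 kt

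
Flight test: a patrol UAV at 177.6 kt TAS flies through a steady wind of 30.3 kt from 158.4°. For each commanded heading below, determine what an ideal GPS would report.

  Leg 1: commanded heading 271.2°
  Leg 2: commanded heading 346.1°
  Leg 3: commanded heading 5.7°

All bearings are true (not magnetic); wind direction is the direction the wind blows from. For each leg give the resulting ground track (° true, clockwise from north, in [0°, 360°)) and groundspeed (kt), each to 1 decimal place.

Leg 1: heading 271.2°; drift +8.4° → track 279.6°, groundspeed 191.4 kt
Leg 2: heading 346.1°; drift -1.1° → track 345.0°, groundspeed 207.7 kt
Leg 3: heading 5.7°; drift -3.9° → track 1.8°, groundspeed 205.0 kt

Leg 1: track=279.6°, groundspeed=191.4 kt
Leg 2: track=345.0°, groundspeed=207.7 kt
Leg 3: track=1.8°, groundspeed=205.0 kt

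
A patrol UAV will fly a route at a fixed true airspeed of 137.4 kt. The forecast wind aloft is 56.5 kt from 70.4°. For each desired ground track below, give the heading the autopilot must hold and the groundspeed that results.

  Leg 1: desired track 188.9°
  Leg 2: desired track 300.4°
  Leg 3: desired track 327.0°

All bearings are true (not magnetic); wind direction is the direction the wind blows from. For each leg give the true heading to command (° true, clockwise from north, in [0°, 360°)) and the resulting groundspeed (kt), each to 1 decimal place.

Leg 1: heading=167.7°, groundspeed=155.1 kt
Leg 2: heading=318.8°, groundspeed=166.7 kt
Leg 3: heading=350.6°, groundspeed=139.0 kt

Leg 1: desired track 188.9°; wind correction -21.2° → command heading 167.7°, groundspeed 155.1 kt
Leg 2: desired track 300.4°; wind correction +18.4° → command heading 318.8°, groundspeed 166.7 kt
Leg 3: desired track 327.0°; wind correction +23.6° → command heading 350.6°, groundspeed 139.0 kt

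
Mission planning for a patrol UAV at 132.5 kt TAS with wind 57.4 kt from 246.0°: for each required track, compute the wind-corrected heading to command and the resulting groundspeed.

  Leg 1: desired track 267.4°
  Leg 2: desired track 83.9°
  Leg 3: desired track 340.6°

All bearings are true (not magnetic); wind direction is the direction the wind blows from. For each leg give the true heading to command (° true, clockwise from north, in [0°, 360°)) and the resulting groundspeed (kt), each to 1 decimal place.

Leg 1: desired track 267.4°; wind correction -9.1° → command heading 258.3°, groundspeed 77.4 kt
Leg 2: desired track 83.9°; wind correction +7.7° → command heading 91.6°, groundspeed 185.9 kt
Leg 3: desired track 340.6°; wind correction -25.6° → command heading 315.0°, groundspeed 124.1 kt

Leg 1: heading=258.3°, groundspeed=77.4 kt
Leg 2: heading=91.6°, groundspeed=185.9 kt
Leg 3: heading=315.0°, groundspeed=124.1 kt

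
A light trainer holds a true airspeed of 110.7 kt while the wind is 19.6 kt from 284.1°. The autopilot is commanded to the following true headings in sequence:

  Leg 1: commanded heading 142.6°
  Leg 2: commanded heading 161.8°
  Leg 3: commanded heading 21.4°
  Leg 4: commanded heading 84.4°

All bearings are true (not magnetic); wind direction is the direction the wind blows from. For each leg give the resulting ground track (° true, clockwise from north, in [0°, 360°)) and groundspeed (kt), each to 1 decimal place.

Leg 1: track=137.1°, groundspeed=126.6 kt
Leg 2: track=154.0°, groundspeed=122.3 kt
Leg 3: track=31.1°, groundspeed=114.8 kt
Leg 4: track=87.3°, groundspeed=129.3 kt

Leg 1: heading 142.6°; drift -5.5° → track 137.1°, groundspeed 126.6 kt
Leg 2: heading 161.8°; drift -7.8° → track 154.0°, groundspeed 122.3 kt
Leg 3: heading 21.4°; drift +9.7° → track 31.1°, groundspeed 114.8 kt
Leg 4: heading 84.4°; drift +2.9° → track 87.3°, groundspeed 129.3 kt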